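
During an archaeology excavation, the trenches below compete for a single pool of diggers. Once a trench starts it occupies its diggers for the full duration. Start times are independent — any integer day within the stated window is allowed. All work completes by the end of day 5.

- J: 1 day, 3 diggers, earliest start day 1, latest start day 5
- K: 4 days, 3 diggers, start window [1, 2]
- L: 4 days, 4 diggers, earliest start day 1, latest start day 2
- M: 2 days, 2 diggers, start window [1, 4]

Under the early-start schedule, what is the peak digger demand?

12

Early-start schedule: J@1, K@1, L@1, M@1.
Load per day: day 1: 12, day 2: 9, day 3: 7, day 4: 7, day 5: 0.
Peak is 12.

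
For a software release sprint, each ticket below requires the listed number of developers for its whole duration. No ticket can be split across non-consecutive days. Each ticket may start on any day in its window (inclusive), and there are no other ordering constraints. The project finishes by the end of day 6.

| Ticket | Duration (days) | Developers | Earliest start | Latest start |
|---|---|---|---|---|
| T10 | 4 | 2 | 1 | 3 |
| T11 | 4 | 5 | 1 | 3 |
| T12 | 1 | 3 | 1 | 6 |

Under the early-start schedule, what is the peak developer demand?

Early-start schedule: T10@1, T11@1, T12@1.
Load per day: day 1: 10, day 2: 7, day 3: 7, day 4: 7, day 5: 0, day 6: 0.
Peak is 10.

10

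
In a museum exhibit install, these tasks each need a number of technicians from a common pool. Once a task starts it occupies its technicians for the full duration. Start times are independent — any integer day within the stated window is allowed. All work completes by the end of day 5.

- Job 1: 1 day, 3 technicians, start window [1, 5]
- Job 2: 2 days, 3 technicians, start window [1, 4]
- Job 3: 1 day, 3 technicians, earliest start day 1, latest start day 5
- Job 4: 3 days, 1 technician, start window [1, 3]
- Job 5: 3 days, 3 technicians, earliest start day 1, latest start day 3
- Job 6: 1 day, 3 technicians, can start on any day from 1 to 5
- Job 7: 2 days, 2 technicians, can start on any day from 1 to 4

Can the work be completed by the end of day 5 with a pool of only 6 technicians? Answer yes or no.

no

Total technician-days = 31; over 5 days the average is 31/5 > 6, so some day must exceed 6.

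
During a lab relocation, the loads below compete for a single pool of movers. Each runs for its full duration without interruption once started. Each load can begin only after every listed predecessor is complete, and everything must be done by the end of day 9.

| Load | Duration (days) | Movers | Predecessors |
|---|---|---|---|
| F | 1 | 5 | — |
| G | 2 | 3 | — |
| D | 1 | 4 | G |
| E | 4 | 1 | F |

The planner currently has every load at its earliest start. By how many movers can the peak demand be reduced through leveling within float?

3

Early-start peak: d1:8  d2:4  d3:5  d4:1  d5:1  d6:0  d7:0  d8:0  d9:0 ⇒ 8.
Leveled (F@1, G@2, D@4, E@2): d1:5  d2:4  d3:4  d4:5  d5:1  d6:0  d7:0  d8:0  d9:0 ⇒ 5.
Reduction 8 − 5 = 3.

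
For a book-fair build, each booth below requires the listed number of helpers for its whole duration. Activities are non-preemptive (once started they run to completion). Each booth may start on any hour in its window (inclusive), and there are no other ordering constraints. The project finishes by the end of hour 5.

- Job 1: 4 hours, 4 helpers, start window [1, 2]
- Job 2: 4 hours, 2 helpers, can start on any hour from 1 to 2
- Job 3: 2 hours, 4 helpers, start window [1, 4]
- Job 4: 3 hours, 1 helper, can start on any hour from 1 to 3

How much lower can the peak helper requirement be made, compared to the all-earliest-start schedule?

Early-start peak: h1:11  h2:11  h3:7  h4:6  h5:0 ⇒ 11.
Leveled (Job 1@1, Job 2@1, Job 3@1, Job 4@3): h1:10  h2:10  h3:7  h4:7  h5:1 ⇒ 10.
Reduction 11 − 10 = 1.

1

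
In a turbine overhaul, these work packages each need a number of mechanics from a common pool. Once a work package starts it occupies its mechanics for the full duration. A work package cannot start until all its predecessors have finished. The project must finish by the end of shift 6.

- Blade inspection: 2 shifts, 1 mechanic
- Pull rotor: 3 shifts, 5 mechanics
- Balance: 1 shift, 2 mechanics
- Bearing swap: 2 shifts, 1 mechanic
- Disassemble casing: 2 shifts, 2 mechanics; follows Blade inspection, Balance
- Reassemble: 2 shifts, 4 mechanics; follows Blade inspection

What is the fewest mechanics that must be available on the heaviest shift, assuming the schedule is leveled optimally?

6

Early-start (Blade inspection@1, Pull rotor@1, Balance@1, Bearing swap@1, Disassemble casing@3, Reassemble@3) gives peak 11: s1:9  s2:7  s3:11  s4:6  s5:0  s6:0.
Shift Balance→4, Bearing swap→3, Disassemble casing→5, Reassemble→5.
Schedule Blade inspection@1, Pull rotor@1, Balance@4, Bearing swap@3, Disassemble casing@5, Reassemble@5: s1:6  s2:6  s3:6  s4:3  s5:6  s6:6 — peak 6.
Total mechanic-shifts = 33 over 6 shifts ⇒ peak ≥ ⌈33/6⌉ = 6, so 6 is optimal.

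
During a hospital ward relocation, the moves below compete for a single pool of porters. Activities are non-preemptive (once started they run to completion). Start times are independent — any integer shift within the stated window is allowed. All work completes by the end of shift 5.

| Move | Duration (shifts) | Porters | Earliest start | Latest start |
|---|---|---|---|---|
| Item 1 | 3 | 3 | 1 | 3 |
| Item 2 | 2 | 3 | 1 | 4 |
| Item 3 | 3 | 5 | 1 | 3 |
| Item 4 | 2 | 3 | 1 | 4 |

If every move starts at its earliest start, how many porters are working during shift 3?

8

At early start, shift 3 has: Item 1, Item 3.
Demand: 3 + 5 = 8.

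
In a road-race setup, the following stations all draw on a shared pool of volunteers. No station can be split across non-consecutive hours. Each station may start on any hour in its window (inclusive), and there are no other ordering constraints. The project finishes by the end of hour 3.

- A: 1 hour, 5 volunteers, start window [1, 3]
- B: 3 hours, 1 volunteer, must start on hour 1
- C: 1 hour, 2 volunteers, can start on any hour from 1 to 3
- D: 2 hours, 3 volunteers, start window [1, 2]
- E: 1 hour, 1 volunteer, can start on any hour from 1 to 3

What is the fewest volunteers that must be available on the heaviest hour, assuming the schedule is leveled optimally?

Early-start (A@1, B@1, C@1, D@1, E@1) gives peak 12: h1:12  h2:4  h3:1.
Shift C→2, D→2, E→3.
Schedule A@1, B@1, C@2, D@2, E@3: h1:6  h2:6  h3:5 — peak 6.
Total volunteer-hours = 17 over 3 hours ⇒ peak ≥ ⌈17/3⌉ = 6, so 6 is optimal.

6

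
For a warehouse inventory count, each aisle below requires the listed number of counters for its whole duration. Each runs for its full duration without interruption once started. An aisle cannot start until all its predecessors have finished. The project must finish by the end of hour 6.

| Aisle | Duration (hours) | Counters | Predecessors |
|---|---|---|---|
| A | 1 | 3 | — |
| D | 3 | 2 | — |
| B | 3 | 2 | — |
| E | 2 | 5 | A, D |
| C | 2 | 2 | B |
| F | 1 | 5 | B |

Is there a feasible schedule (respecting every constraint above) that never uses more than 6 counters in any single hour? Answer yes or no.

no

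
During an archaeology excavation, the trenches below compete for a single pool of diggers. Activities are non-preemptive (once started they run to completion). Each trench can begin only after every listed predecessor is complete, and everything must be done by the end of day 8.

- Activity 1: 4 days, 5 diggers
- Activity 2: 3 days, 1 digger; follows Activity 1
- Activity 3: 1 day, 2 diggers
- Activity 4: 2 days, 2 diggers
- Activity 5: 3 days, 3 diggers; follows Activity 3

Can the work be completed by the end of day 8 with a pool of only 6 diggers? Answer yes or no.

Schedule Activity 1@1, Activity 2@5, Activity 3@5, Activity 4@5, Activity 5@6: d1:5  d2:5  d3:5  d4:5  d5:5  d6:6  d7:4  d8:3 — peak 6 ≤ 6.

yes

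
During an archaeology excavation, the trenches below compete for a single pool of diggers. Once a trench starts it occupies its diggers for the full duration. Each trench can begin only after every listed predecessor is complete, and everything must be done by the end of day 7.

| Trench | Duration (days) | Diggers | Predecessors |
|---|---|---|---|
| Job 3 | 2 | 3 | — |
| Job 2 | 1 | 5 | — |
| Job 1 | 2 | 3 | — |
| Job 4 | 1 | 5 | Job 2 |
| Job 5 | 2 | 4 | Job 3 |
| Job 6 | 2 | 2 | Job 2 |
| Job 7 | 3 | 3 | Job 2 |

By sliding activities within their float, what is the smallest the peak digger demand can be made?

Early-start (Job 3@1, Job 2@1, Job 1@1, Job 4@2, Job 5@3, Job 6@2, Job 7@2) gives peak 16: d1:11  d2:16  d3:9  d4:7  d5:0  d6:0  d7:0.
Shift Job 2→3, Job 4→4, Job 5→6, Job 6→4, Job 7→5.
Schedule Job 3@1, Job 2@3, Job 1@1, Job 4@4, Job 5@6, Job 6@4, Job 7@5: d1:6  d2:6  d3:5  d4:7  d5:5  d6:7  d7:7 — peak 7.
Total digger-days = 43 over 7 days ⇒ peak ≥ ⌈43/7⌉ = 7, so 7 is optimal.

7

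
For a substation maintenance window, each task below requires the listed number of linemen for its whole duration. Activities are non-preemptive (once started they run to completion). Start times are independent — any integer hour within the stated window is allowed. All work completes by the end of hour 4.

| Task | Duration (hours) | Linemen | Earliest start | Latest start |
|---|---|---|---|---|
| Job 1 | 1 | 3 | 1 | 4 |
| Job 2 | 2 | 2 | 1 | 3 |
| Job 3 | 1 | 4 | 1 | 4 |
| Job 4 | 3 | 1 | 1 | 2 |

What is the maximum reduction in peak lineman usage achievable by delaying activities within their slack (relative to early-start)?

6

Early-start peak: h1:10  h2:3  h3:1  h4:0 ⇒ 10.
Leveled (Job 1@1, Job 2@2, Job 3@4, Job 4@1): h1:4  h2:3  h3:3  h4:4 ⇒ 4.
Reduction 10 − 4 = 6.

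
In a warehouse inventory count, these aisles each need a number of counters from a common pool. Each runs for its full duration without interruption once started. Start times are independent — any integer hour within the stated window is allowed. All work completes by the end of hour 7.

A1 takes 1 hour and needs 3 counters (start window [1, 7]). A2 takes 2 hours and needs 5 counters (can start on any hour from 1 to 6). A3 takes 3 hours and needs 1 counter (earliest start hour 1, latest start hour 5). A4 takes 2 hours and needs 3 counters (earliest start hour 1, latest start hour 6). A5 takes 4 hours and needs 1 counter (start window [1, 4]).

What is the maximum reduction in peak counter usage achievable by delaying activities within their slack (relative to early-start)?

8

Early-start peak: h1:13  h2:10  h3:2  h4:1  h5:0  h6:0  h7:0 ⇒ 13.
Leveled (A1@1, A2@2, A3@4, A4@4, A5@4): h1:3  h2:5  h3:5  h4:5  h5:5  h6:2  h7:1 ⇒ 5.
Reduction 13 − 5 = 8.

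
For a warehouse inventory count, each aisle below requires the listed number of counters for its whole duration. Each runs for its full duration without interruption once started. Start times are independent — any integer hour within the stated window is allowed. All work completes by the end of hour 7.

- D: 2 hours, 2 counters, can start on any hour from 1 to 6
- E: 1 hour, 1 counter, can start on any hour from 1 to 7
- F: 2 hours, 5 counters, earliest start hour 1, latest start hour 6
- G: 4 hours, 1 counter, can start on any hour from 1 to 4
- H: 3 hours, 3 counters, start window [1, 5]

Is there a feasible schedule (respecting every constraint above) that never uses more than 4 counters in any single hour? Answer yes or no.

The minimum achievable peak is 5; 4 < 5, so no feasible schedule stays within the cap.

no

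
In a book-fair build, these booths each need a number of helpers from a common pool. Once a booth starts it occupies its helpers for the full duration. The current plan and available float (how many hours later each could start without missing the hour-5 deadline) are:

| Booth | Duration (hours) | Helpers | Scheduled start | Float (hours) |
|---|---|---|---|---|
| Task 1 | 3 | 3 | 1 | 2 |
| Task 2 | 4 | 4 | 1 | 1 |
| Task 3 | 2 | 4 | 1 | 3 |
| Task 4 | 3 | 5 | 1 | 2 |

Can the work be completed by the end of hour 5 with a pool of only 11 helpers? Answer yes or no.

no

The minimum achievable peak is 12; 11 < 12, so no feasible schedule stays within the cap.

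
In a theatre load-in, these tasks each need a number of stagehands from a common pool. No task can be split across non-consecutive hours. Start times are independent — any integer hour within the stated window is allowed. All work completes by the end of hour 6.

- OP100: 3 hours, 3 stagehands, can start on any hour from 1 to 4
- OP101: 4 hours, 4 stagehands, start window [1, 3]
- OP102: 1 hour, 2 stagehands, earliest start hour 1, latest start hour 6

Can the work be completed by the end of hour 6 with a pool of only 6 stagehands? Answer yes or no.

no

The minimum achievable peak is 7; 6 < 7, so no feasible schedule stays within the cap.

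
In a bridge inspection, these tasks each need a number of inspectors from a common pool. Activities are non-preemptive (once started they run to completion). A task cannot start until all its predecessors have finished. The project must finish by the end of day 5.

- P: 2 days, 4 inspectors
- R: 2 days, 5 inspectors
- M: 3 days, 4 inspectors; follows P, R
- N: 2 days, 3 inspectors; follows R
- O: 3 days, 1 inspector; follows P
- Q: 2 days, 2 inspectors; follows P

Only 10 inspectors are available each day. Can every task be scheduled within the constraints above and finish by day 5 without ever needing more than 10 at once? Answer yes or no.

yes

Schedule P@1, R@1, M@3, N@3, O@3, Q@3: d1:9  d2:9  d3:10  d4:10  d5:5 — peak 10 ≤ 10.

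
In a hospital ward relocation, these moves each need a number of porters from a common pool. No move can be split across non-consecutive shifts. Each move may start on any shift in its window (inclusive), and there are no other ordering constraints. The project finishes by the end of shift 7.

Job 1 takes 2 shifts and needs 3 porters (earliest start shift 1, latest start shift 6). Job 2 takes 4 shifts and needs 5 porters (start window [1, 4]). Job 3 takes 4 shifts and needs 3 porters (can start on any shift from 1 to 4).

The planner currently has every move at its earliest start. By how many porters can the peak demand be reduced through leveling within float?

Early-start peak: s1:11  s2:11  s3:8  s4:8  s5:0  s6:0  s7:0 ⇒ 11.
Leveled (Job 1@1, Job 2@1, Job 3@3): s1:8  s2:8  s3:8  s4:8  s5:3  s6:3  s7:0 ⇒ 8.
Reduction 11 − 8 = 3.

3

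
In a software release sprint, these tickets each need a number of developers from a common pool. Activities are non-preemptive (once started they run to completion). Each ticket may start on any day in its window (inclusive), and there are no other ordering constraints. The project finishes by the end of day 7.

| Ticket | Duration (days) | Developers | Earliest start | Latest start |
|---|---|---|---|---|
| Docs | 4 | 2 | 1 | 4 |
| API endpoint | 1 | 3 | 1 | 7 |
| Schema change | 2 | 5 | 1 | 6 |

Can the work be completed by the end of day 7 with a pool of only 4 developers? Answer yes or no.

no

The minimum achievable peak is 5; 4 < 5, so no feasible schedule stays within the cap.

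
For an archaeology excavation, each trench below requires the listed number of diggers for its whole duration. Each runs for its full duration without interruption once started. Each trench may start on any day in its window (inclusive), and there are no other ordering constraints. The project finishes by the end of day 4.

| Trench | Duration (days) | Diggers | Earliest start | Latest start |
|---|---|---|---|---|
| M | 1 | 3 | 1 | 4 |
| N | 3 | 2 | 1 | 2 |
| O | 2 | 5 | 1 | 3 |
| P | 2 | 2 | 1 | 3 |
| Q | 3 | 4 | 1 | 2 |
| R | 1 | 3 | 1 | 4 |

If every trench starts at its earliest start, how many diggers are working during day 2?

At early start, day 2 has: N, O, P, Q.
Demand: 2 + 5 + 2 + 4 = 13.

13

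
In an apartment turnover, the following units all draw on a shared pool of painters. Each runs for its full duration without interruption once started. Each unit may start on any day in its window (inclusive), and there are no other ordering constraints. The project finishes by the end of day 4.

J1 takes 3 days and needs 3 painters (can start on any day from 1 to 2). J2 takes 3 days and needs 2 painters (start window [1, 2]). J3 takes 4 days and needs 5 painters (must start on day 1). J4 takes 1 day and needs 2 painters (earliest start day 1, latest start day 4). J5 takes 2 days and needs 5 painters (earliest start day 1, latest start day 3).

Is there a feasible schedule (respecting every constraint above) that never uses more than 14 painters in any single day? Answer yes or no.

no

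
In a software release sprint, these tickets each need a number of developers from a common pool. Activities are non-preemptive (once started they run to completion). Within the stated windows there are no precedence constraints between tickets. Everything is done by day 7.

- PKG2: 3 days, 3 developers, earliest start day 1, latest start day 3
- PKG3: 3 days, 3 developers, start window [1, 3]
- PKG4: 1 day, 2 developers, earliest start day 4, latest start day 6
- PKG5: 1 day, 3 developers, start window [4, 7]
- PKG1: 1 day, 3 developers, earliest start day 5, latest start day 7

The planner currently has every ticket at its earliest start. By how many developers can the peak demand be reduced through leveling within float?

0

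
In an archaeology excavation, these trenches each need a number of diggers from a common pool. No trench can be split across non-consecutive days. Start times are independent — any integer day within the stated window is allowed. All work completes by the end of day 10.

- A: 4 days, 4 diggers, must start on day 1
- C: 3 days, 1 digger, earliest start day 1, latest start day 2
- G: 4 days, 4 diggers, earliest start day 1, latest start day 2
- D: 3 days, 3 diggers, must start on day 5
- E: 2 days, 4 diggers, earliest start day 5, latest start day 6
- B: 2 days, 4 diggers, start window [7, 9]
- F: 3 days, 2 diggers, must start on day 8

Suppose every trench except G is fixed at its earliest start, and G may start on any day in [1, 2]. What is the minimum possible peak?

9

G@1: d1:9  d2:9  d3:9  d4:8  d5:7  d6:7  d7:7  d8:6  d9:2  d10:2 → peak 9
G@2: d1:5  d2:9  d3:9  d4:8  d5:11  d6:7  d7:7  d8:6  d9:2  d10:2 → peak 11
Best is G@1, peak 9.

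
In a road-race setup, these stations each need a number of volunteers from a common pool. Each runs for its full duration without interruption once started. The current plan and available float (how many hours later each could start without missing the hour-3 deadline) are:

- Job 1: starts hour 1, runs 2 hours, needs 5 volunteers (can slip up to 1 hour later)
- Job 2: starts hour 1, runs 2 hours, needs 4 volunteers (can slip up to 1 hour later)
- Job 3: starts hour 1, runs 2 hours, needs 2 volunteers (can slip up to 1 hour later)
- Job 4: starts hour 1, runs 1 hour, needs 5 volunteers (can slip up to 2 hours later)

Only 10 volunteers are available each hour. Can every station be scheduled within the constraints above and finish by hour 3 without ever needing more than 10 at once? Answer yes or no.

no

The minimum achievable peak is 11; 10 < 11, so no feasible schedule stays within the cap.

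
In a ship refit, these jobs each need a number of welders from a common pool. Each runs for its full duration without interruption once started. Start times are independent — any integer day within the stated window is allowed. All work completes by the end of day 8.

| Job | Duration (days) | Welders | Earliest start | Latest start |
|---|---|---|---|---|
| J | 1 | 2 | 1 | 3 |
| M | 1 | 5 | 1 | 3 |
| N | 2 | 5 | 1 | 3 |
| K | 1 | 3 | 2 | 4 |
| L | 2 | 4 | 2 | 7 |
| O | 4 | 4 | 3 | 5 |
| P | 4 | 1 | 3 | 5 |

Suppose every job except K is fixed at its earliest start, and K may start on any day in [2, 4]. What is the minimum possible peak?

K@2: d1:12  d2:12  d3:9  d4:5  d5:5  d6:5  d7:0  d8:0 → peak 12
K@3: d1:12  d2:9  d3:12  d4:5  d5:5  d6:5  d7:0  d8:0 → peak 12
K@4: d1:12  d2:9  d3:9  d4:8  d5:5  d6:5  d7:0  d8:0 → peak 12
Best is K@2, peak 12.

12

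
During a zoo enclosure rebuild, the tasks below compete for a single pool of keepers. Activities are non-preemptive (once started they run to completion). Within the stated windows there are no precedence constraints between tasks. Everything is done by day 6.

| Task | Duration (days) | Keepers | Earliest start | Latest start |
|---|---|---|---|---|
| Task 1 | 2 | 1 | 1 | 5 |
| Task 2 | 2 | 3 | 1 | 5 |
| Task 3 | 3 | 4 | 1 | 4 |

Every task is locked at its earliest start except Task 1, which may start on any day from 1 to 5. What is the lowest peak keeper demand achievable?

7

Task 1@1: d1:8  d2:8  d3:4  d4:0  d5:0  d6:0 → peak 8
Task 1@2: d1:7  d2:8  d3:5  d4:0  d5:0  d6:0 → peak 8
Task 1@3: d1:7  d2:7  d3:5  d4:1  d5:0  d6:0 → peak 7
Task 1@4: d1:7  d2:7  d3:4  d4:1  d5:1  d6:0 → peak 7
Task 1@5: d1:7  d2:7  d3:4  d4:0  d5:1  d6:1 → peak 7
Best is Task 1@3, peak 7.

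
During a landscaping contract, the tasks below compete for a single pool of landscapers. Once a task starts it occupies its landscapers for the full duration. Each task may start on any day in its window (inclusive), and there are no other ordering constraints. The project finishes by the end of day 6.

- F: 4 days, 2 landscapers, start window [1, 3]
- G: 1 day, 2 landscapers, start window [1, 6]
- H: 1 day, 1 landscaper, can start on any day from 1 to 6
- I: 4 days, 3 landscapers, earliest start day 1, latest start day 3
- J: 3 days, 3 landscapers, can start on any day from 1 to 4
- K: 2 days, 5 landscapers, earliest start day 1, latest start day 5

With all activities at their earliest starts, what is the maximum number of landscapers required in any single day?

16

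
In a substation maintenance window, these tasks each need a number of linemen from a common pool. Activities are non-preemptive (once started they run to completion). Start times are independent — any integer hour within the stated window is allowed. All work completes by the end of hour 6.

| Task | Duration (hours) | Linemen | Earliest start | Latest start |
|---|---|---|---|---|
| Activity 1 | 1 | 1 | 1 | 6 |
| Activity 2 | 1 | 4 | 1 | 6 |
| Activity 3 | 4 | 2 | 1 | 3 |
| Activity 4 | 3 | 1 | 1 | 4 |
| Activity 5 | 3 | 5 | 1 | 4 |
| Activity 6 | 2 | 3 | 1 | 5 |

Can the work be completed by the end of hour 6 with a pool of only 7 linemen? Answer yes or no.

yes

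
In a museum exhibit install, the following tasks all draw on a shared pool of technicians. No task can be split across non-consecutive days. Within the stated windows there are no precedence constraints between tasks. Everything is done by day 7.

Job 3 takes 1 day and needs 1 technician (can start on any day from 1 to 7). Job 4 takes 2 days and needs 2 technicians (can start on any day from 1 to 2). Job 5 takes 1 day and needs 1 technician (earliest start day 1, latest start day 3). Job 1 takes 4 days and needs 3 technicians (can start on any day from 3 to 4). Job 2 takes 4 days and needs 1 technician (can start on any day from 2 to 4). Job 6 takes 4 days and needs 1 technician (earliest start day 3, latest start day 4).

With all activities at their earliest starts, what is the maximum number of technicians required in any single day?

5

Early-start schedule: Job 3@1, Job 4@1, Job 5@1, Job 1@3, Job 2@2, Job 6@3.
Load per day: day 1: 4, day 2: 3, day 3: 5, day 4: 5, day 5: 5, day 6: 4, day 7: 0.
Peak is 5.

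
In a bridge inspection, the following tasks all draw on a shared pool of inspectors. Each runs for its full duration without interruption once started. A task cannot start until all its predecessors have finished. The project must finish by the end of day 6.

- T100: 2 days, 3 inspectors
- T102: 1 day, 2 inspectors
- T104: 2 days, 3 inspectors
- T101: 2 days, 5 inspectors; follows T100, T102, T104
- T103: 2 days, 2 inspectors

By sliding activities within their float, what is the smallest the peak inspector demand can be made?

Early-start (T100@1, T102@1, T104@1, T101@3, T103@1) gives peak 10: d1:10  d2:8  d3:5  d4:5  d5:0  d6:0.
Shift T104→3, T101→5, T103→2.
Schedule T100@1, T102@1, T104@3, T101@5, T103@2: d1:5  d2:5  d3:5  d4:3  d5:5  d6:5 — peak 5.
Total inspector-days = 28 over 6 days ⇒ peak ≥ ⌈28/6⌉ = 5, so 5 is optimal.

5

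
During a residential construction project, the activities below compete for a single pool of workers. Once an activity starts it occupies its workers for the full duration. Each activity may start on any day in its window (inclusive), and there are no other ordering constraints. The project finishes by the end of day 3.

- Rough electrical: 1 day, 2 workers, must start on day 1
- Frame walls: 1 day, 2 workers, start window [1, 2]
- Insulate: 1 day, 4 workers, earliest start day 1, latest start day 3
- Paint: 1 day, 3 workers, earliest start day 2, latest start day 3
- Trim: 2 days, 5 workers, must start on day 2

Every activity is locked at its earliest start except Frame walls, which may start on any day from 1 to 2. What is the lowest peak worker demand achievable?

8

Frame walls@1: d1:8  d2:8  d3:5 → peak 8
Frame walls@2: d1:6  d2:10  d3:5 → peak 10
Best is Frame walls@1, peak 8.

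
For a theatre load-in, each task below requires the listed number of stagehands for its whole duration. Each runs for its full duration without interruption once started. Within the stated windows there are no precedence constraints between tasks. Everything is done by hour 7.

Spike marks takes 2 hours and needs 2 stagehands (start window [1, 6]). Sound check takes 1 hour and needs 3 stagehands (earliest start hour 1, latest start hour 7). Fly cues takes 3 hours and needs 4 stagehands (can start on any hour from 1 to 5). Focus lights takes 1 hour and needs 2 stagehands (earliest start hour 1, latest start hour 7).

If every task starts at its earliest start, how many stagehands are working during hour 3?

At early start, hour 3 has: Fly cues.
Demand: 4 = 4.

4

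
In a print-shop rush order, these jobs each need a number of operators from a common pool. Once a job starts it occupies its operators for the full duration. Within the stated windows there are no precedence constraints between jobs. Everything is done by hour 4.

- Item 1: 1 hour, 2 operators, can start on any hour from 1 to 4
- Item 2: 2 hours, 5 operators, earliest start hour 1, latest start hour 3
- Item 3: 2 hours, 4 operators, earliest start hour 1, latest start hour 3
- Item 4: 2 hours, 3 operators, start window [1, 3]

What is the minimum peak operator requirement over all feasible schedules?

Early-start (Item 1@1, Item 2@1, Item 3@1, Item 4@1) gives peak 14: h1:14  h2:12  h3:0  h4:0.
Shift Item 3→3, Item 4→3.
Schedule Item 1@1, Item 2@1, Item 3@3, Item 4@3: h1:7  h2:5  h3:7  h4:7 — peak 7.
Total operator-hours = 26 over 4 hours ⇒ peak ≥ ⌈26/4⌉ = 7, so 7 is optimal.

7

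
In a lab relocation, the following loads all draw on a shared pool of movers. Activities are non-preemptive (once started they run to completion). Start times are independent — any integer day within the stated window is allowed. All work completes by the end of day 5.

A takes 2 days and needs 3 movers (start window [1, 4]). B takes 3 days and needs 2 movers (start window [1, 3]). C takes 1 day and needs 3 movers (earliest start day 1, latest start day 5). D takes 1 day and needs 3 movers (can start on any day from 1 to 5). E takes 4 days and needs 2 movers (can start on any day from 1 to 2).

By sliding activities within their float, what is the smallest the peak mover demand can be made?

Early-start (A@1, B@1, C@1, D@1, E@1) gives peak 13: d1:13  d2:7  d3:4  d4:2  d5:0.
Shift C→3, D→4.
Schedule A@1, B@1, C@3, D@4, E@1: d1:7  d2:7  d3:7  d4:5  d5:0 — peak 7.

7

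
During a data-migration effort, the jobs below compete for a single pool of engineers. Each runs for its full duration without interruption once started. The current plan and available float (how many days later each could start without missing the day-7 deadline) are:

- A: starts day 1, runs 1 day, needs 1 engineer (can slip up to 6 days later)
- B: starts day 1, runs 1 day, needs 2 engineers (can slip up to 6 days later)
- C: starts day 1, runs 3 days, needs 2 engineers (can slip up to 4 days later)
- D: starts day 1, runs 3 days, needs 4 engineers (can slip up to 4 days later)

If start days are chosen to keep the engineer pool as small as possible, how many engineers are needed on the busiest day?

Early-start (A@1, B@1, C@1, D@1) gives peak 9: d1:9  d2:6  d3:6  d4:0  d5:0  d6:0  d7:0.
Shift C→2, D→5.
Schedule A@1, B@1, C@2, D@5: d1:3  d2:2  d3:2  d4:2  d5:4  d6:4  d7:4 — peak 4.

4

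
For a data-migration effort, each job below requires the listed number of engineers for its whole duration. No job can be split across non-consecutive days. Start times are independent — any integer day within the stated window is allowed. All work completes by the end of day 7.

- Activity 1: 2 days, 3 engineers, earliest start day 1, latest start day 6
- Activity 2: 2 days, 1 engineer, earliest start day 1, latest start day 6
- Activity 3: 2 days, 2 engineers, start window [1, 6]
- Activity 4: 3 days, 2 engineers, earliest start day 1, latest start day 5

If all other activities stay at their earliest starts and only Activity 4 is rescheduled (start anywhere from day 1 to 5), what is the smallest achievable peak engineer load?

Activity 4@1: d1:8  d2:8  d3:2  d4:0  d5:0  d6:0  d7:0 → peak 8
Activity 4@2: d1:6  d2:8  d3:2  d4:2  d5:0  d6:0  d7:0 → peak 8
Activity 4@3: d1:6  d2:6  d3:2  d4:2  d5:2  d6:0  d7:0 → peak 6
Activity 4@4: d1:6  d2:6  d3:0  d4:2  d5:2  d6:2  d7:0 → peak 6
Activity 4@5: d1:6  d2:6  d3:0  d4:0  d5:2  d6:2  d7:2 → peak 6
Best is Activity 4@3, peak 6.

6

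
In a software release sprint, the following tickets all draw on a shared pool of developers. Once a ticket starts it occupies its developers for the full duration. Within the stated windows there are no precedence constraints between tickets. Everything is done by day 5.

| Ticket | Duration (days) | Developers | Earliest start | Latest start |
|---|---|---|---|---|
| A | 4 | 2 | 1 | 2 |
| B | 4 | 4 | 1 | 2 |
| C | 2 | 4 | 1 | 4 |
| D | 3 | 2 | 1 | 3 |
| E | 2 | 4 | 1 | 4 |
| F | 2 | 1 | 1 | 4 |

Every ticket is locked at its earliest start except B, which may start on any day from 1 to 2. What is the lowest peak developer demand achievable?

B@1: d1:17  d2:17  d3:8  d4:6  d5:0 → peak 17
B@2: d1:13  d2:17  d3:8  d4:6  d5:4 → peak 17
Best is B@1, peak 17.

17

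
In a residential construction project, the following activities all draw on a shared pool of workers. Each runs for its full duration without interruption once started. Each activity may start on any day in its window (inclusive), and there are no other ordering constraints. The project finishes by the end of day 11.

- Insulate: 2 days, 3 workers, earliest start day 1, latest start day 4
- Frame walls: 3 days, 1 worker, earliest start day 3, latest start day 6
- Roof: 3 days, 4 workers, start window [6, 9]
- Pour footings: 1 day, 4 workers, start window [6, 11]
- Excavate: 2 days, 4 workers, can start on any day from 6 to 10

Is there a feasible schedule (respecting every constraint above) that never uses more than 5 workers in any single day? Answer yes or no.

Schedule Insulate@1, Frame walls@3, Roof@6, Pour footings@9, Excavate@10: d1:3  d2:3  d3:1  d4:1  d5:1  d6:4  d7:4  d8:4  d9:4  d10:4  d11:4 — peak 4 ≤ 5.

yes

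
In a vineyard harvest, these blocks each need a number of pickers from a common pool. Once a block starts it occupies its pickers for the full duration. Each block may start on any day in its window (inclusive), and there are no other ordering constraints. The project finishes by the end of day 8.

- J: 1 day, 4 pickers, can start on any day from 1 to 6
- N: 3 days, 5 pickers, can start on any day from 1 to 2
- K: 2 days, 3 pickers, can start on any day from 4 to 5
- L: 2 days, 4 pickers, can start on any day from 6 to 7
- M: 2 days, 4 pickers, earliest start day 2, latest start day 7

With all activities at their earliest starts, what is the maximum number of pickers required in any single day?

9

Early-start schedule: J@1, N@1, K@4, L@6, M@2.
Load per day: day 1: 9, day 2: 9, day 3: 9, day 4: 3, day 5: 3, day 6: 4, day 7: 4, day 8: 0.
Peak is 9.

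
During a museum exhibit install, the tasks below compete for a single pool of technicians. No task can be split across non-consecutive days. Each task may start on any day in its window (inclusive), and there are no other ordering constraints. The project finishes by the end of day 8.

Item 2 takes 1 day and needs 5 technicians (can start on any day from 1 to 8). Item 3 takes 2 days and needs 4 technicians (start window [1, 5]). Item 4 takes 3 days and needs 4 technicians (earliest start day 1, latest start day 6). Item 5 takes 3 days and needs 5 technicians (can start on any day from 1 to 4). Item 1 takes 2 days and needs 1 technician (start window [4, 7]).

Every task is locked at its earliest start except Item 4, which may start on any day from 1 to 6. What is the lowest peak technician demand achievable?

Item 4@1: d1:18  d2:13  d3:9  d4:1  d5:1  d6:0  d7:0  d8:0 → peak 18
Item 4@2: d1:14  d2:13  d3:9  d4:5  d5:1  d6:0  d7:0  d8:0 → peak 14
Item 4@3: d1:14  d2:9  d3:9  d4:5  d5:5  d6:0  d7:0  d8:0 → peak 14
Item 4@4: d1:14  d2:9  d3:5  d4:5  d5:5  d6:4  d7:0  d8:0 → peak 14
Item 4@5: d1:14  d2:9  d3:5  d4:1  d5:5  d6:4  d7:4  d8:0 → peak 14
Item 4@6: d1:14  d2:9  d3:5  d4:1  d5:1  d6:4  d7:4  d8:4 → peak 14
Best is Item 4@2, peak 14.

14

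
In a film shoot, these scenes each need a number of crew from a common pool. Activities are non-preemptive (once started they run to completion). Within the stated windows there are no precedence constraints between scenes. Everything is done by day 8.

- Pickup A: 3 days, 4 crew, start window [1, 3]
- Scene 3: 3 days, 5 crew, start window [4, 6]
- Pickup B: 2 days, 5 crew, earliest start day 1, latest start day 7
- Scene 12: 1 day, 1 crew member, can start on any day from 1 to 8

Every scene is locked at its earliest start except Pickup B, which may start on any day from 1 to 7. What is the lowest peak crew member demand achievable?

Pickup B@1: d1:10  d2:9  d3:4  d4:5  d5:5  d6:5  d7:0  d8:0 → peak 10
Pickup B@2: d1:5  d2:9  d3:9  d4:5  d5:5  d6:5  d7:0  d8:0 → peak 9
Pickup B@3: d1:5  d2:4  d3:9  d4:10  d5:5  d6:5  d7:0  d8:0 → peak 10
Pickup B@4: d1:5  d2:4  d3:4  d4:10  d5:10  d6:5  d7:0  d8:0 → peak 10
Pickup B@5: d1:5  d2:4  d3:4  d4:5  d5:10  d6:10  d7:0  d8:0 → peak 10
Pickup B@6: d1:5  d2:4  d3:4  d4:5  d5:5  d6:10  d7:5  d8:0 → peak 10
Pickup B@7: d1:5  d2:4  d3:4  d4:5  d5:5  d6:5  d7:5  d8:5 → peak 5
Best is Pickup B@7, peak 5.

5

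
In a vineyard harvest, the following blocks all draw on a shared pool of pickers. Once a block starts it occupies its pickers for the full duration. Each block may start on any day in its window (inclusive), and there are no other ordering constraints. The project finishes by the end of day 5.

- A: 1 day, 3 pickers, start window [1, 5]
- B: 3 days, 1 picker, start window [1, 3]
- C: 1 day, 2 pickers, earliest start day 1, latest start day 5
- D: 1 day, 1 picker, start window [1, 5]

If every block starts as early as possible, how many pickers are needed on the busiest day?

7

Early-start schedule: A@1, B@1, C@1, D@1.
Load per day: day 1: 7, day 2: 1, day 3: 1, day 4: 0, day 5: 0.
Peak is 7.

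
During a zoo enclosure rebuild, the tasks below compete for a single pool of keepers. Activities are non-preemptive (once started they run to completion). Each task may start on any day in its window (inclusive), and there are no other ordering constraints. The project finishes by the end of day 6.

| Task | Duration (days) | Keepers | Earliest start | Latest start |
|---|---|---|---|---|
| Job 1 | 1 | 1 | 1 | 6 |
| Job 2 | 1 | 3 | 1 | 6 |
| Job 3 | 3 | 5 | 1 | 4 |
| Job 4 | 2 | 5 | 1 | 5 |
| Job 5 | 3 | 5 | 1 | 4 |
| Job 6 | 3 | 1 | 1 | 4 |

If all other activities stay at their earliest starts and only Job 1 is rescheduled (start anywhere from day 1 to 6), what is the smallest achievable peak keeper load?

19

Job 1@1: d1:20  d2:16  d3:11  d4:0  d5:0  d6:0 → peak 20
Job 1@2: d1:19  d2:17  d3:11  d4:0  d5:0  d6:0 → peak 19
Job 1@3: d1:19  d2:16  d3:12  d4:0  d5:0  d6:0 → peak 19
Job 1@4: d1:19  d2:16  d3:11  d4:1  d5:0  d6:0 → peak 19
Job 1@5: d1:19  d2:16  d3:11  d4:0  d5:1  d6:0 → peak 19
Job 1@6: d1:19  d2:16  d3:11  d4:0  d5:0  d6:1 → peak 19
Best is Job 1@2, peak 19.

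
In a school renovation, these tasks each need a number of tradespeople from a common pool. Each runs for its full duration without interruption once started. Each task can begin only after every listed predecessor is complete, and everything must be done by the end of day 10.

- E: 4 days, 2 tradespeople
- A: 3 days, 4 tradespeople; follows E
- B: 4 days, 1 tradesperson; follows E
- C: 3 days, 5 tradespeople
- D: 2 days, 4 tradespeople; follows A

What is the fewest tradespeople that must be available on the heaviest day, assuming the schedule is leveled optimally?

Schedule E@1, A@5, B@5, C@1, D@8: d1:7  d2:7  d3:7  d4:2  d5:5  d6:5  d7:5  d8:5  d9:4  d10:0 — peak 7.

7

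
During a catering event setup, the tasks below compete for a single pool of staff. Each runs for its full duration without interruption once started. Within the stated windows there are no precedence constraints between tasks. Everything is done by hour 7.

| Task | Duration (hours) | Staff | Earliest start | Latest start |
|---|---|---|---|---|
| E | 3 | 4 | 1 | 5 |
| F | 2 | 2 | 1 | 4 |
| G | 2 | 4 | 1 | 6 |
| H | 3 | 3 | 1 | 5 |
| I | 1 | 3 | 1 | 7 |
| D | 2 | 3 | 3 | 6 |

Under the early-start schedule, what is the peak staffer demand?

16

Early-start schedule: E@1, F@1, G@1, H@1, I@1, D@3.
Load per hour: hour 1: 16, hour 2: 13, hour 3: 10, hour 4: 3, hour 5: 0, hour 6: 0, hour 7: 0.
Peak is 16.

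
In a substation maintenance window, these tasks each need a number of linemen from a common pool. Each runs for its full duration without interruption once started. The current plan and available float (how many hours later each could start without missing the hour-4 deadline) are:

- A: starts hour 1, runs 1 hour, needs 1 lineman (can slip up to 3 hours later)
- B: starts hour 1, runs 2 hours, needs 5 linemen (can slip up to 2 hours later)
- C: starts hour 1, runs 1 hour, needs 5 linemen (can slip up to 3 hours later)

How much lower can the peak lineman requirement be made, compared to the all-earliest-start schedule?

Early-start peak: h1:11  h2:5  h3:0  h4:0 ⇒ 11.
Leveled (A@1, B@2, C@4): h1:1  h2:5  h3:5  h4:5 ⇒ 5.
Reduction 11 − 5 = 6.

6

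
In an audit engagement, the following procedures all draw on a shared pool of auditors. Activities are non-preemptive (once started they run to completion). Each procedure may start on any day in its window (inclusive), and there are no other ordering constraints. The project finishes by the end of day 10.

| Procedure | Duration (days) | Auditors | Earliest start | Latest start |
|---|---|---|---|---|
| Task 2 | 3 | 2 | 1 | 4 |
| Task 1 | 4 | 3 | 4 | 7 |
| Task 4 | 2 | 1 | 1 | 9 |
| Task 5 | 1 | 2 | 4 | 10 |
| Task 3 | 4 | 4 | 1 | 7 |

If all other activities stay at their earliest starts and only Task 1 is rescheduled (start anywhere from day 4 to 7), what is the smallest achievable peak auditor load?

7

Task 1@4: d1:7  d2:7  d3:6  d4:9  d5:3  d6:3  d7:3  d8:0  d9:0  d10:0 → peak 9
Task 1@5: d1:7  d2:7  d3:6  d4:6  d5:3  d6:3  d7:3  d8:3  d9:0  d10:0 → peak 7
Task 1@6: d1:7  d2:7  d3:6  d4:6  d5:0  d6:3  d7:3  d8:3  d9:3  d10:0 → peak 7
Task 1@7: d1:7  d2:7  d3:6  d4:6  d5:0  d6:0  d7:3  d8:3  d9:3  d10:3 → peak 7
Best is Task 1@5, peak 7.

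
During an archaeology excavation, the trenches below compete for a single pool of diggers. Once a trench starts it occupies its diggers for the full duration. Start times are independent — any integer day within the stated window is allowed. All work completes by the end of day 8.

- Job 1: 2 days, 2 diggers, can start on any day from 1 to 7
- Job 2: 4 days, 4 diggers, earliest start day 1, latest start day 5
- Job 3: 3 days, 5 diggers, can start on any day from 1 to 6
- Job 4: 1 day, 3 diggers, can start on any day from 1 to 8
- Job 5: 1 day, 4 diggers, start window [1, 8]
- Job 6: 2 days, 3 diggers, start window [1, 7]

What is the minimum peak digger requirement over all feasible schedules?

7

Early-start (Job 1@1, Job 2@1, Job 3@1, Job 4@1, Job 5@1, Job 6@1) gives peak 21: d1:21  d2:14  d3:9  d4:4  d5:0  d6:0  d7:0  d8:0.
Shift Job 3→5, Job 4→8, Job 5→8, Job 6→3.
Schedule Job 1@1, Job 2@1, Job 3@5, Job 4@8, Job 5@8, Job 6@3: d1:6  d2:6  d3:7  d4:7  d5:5  d6:5  d7:5  d8:7 — peak 7.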